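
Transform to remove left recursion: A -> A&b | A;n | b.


Left-recursive alternatives: A&b, A;n; non-recursive: b
Introduce A': A -> bA', A' -> &bA' | ;nA' | ε


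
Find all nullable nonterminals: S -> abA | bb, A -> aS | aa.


A nonterminal is nullable iff some alternative derives ε (directly, or every symbol in it is nullable)
Nullable: {}


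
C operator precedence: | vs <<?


'<<' is shift (level 8); '|' is bitwise OR (level 3)
Higher level binds tighter
'<<' has higher precedence than '|'


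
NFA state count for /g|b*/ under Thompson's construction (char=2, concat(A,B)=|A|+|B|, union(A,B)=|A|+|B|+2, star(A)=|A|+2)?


Syntax tree has 2 char leaf(s), 1 union(s), 1 star(s)
chars contribute 2×2 = 4; each union adds +2; each star adds +2
Total: 4 + 2 + 2 = 8 states


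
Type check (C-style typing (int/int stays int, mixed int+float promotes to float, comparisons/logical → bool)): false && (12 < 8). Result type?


Operand types: bool && bool
Rule: logical operators take bool operands and yield bool
Result type: bool


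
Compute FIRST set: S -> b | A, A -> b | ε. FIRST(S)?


Per alternative of S: FIRST(b) = {b}; FIRST(A) = {b, ε}
FIRST(S) = {b, ε}


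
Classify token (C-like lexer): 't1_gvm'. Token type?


Pattern: letter/underscore followed by alphanumerics, not a keyword
Type: IDENTIFIER


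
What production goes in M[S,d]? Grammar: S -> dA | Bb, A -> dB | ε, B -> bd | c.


For [S, d]: 'd' ∈ FIRST(dA)
Entry: S -> dA


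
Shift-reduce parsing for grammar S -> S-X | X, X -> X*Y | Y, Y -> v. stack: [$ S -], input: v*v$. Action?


no handle ('S-' is not any RHS); shift 'v'
Action: shift


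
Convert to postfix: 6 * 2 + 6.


Left to right (same or higher precedence on left)
Postfix: 6 2 * 6 +


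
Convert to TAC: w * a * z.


Break into single-operator statements:
t1 = w * a
t2 = t1 * z


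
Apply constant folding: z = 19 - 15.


19 - 15 = 4 at compile time
Optimized: z = 4


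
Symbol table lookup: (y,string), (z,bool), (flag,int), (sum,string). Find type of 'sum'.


Lookup 'sum' → type string


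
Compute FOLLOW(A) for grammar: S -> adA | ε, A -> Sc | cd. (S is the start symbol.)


$ ∈ FOLLOW(S). For each A -> αBβ: add FIRST(β)\{ε} to FOLLOW(B); if β nullable, add FOLLOW(A).
FOLLOW(A) = {$, c}


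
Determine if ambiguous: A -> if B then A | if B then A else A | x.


dangling else: 'if B then if B then x else x' parses two ways
Ambiguous


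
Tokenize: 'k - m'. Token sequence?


Scan left to right, longest-match per lexeme
Tokens: ID(k), OP(-), ID(m)


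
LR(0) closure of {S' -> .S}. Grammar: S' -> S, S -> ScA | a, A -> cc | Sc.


Start: S' -> .S
For each item with dot before a nonterminal B, add B -> .γ for every B-production
Closure: [S' -> .S, S -> .ScA, S -> .a]


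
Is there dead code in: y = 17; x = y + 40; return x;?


y is read by x's definition; x is returned
No dead code


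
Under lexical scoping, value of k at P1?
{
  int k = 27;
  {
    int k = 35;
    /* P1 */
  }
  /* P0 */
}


k declared in the same block as P1
k = 35


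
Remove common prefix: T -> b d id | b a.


Common prefix: 'b'
Factored: T -> b T', T' -> d id | a


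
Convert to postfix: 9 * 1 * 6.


Left to right (same or higher precedence on left)
Postfix: 9 1 * 6 *


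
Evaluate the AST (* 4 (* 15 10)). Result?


Evaluate inner: (* 15 10) = 150
Evaluate root: (* 4 150) = 600
Result: 600


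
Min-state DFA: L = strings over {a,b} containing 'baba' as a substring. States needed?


KMP-style automaton: 4 progress states + 1 absorbing accept = 5
Minimal DFA: 5 states


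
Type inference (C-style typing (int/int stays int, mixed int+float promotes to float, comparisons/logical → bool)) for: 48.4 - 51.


Operand types: float - int
Rule: mixed int/float promotes to float; int/int stays int
Result type: float


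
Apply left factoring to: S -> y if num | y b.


Common prefix: 'y'
Factored: S -> y S', S' -> if num | b


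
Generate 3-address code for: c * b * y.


Break into single-operator statements:
t1 = c * b
t2 = t1 * y


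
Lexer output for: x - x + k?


Scan left to right, longest-match per lexeme
Tokens: ID(x), OP(-), ID(x), OP(+), ID(k)


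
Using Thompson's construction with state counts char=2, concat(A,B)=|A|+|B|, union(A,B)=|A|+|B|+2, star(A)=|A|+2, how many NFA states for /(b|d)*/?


Syntax tree has 2 char leaf(s), 1 union(s), 1 star(s)
chars contribute 2×2 = 4; each union adds +2; each star adds +2
Total: 4 + 2 + 2 = 8 states


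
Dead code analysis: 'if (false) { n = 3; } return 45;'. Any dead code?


condition is constant false, so the whole block is unreachable
Dead: 'if (false) { n = 3; }'


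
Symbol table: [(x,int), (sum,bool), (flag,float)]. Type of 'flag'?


Lookup 'flag' → type float


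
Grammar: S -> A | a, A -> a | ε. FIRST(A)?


Per alternative of A: FIRST(a) = {a}; FIRST(ε) = {ε}
FIRST(A) = {a, ε}


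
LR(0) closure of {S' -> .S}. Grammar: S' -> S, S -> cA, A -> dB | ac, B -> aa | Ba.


Start: S' -> .S
For each item with dot before a nonterminal B, add B -> .γ for every B-production
Closure: [S' -> .S, S -> .cA]


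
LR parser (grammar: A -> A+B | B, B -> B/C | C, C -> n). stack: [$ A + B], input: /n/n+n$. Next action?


'/' can extend B; shift to build B -> B/C
Action: shift


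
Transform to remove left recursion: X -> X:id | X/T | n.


Left-recursive alternatives: X:id, X/T; non-recursive: n
Introduce X': X -> nX', X' -> :idX' | /TX' | ε


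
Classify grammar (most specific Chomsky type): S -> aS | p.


Right-linear: every RHS is a terminal or a terminal followed by one nonterminal
Classification: Type 3 (Regular)


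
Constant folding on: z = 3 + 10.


3 + 10 = 13 at compile time
Optimized: z = 13


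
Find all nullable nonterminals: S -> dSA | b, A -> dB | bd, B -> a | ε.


A nonterminal is nullable iff some alternative derives ε (directly, or every symbol in it is nullable)
Nullable: {B}


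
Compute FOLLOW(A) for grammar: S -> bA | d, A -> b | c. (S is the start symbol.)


$ ∈ FOLLOW(S). For each A -> αBβ: add FIRST(β)\{ε} to FOLLOW(B); if β nullable, add FOLLOW(A).
FOLLOW(A) = {$}


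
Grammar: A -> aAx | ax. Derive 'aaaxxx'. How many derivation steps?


Derivation: A => aAx => aaAxx => aaaxxx
Steps: 3


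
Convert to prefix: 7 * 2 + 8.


left-to-right (same/higher precedence on left): tree is (+ (* 7 2) 8)
Prefix: + * 7 2 8


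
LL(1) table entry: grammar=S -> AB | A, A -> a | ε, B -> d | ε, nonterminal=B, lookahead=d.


For [B, d]: 'd' ∈ FIRST(d)
Entry: B -> d


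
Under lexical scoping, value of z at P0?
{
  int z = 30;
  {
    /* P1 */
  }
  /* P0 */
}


z declared in the same block as P0
z = 30


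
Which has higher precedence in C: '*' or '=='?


'*' is multiplicative (level 10); '==' is equality (level 6)
Higher level binds tighter
'*' has higher precedence than '=='


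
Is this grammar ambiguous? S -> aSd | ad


balanced a^n…d^n: each string has a unique parse
Unambiguous


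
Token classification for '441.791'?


Pattern: digits with a decimal point
Type: FLOAT_LITERAL


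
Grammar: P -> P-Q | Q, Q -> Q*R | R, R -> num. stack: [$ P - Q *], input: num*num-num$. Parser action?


no handle; shift 'num'
Action: shift


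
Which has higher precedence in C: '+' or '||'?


'+' is additive (level 9); '||' is logical OR (level 1)
Higher level binds tighter
'+' has higher precedence than '||'


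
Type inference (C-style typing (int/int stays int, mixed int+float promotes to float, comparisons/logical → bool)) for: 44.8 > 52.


Operand types: float > int
Rule: comparison yields bool
Result type: bool


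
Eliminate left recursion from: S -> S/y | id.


Left-recursive alternatives: S/y; non-recursive: id
Introduce S': S -> idS', S' -> /yS' | ε


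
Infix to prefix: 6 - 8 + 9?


left-to-right (same/higher precedence on left): tree is (+ (- 6 8) 9)
Prefix: + - 6 8 9


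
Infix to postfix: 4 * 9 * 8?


Left to right (same or higher precedence on left)
Postfix: 4 9 * 8 *


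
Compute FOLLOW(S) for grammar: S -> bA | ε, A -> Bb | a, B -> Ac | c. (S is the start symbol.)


$ ∈ FOLLOW(S). For each A -> αBβ: add FIRST(β)\{ε} to FOLLOW(B); if β nullable, add FOLLOW(A).
FOLLOW(S) = {$}


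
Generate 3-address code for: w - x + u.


Break into single-operator statements:
t1 = w - x
t2 = t1 + u


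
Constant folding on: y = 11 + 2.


11 + 2 = 13 at compile time
Optimized: y = 13


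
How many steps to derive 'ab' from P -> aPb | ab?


Derivation: P => ab
Steps: 1


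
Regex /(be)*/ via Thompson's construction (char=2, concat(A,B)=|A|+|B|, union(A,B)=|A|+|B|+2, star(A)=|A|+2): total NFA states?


Syntax tree has 2 char leaf(s), 0 union(s), 1 star(s)
chars contribute 2×2 = 4; each union adds +2; each star adds +2
Total: 4 + 0 + 2 = 6 states


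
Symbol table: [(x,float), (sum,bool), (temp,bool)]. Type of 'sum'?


Lookup 'sum' → type bool


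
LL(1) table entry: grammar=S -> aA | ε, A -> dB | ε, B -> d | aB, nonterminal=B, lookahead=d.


For [B, d]: 'd' ∈ FIRST(d)
Entry: B -> d


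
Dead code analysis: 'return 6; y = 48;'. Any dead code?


statement follows a return and is unreachable
Dead: 'y = 48'


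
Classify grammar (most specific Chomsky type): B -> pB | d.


Right-linear: every RHS is a terminal or a terminal followed by one nonterminal
Classification: Type 3 (Regular)


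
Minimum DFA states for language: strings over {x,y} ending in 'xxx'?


Track the longest suffix of input matching a prefix of 'xxx': 4 classes (prefixes of length 0..3)
Minimal DFA: 4 states


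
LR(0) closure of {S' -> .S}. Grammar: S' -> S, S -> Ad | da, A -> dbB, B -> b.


Start: S' -> .S
For each item with dot before a nonterminal B, add B -> .γ for every B-production
Closure: [S' -> .S, S -> .Ad, S -> .da, A -> .dbB]


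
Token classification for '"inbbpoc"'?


Pattern: double-quoted sequence
Type: STRING_LITERAL


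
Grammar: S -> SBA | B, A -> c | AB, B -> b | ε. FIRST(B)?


Per alternative of B: FIRST(b) = {b}; FIRST(ε) = {ε}
FIRST(B) = {b, ε}


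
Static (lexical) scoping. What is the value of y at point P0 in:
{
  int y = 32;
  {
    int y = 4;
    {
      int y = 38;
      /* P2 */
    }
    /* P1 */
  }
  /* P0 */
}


y declared in the same block as P0
y = 32


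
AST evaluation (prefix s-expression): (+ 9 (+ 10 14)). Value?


Evaluate inner: (+ 10 14) = 24
Evaluate root: (+ 9 24) = 33
Result: 33


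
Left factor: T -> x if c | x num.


Common prefix: 'x'
Factored: T -> x T', T' -> if c | num


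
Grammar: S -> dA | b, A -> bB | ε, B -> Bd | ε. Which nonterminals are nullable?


A nonterminal is nullable iff some alternative derives ε (directly, or every symbol in it is nullable)
Nullable: {A, B}


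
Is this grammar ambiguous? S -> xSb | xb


balanced x^n…b^n: each string has a unique parse
Unambiguous


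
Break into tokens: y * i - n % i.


Scan left to right, longest-match per lexeme
Tokens: ID(y), OP(*), ID(i), OP(-), ID(n), OP(%), ID(i)


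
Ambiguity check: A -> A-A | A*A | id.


'id-id*id' has two parse trees (no precedence encoded between - and *)
Ambiguous


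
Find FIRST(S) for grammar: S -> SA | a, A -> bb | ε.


Per alternative of S: FIRST(SA) = {a}; FIRST(a) = {a}
FIRST(S) = {a}


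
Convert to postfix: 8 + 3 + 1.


Left to right (same or higher precedence on left)
Postfix: 8 3 + 1 +


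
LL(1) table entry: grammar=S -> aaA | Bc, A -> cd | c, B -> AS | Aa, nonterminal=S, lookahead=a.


For [S, a]: 'a' ∈ FIRST(aaA)
Entry: S -> aaA


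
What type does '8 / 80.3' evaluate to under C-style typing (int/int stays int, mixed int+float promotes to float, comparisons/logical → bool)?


Operand types: int / float
Rule: mixed int/float promotes to float; int/int stays int
Result type: float


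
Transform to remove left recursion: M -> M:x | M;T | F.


Left-recursive alternatives: M:x, M;T; non-recursive: F
Introduce M': M -> FM', M' -> :xM' | ;TM' | ε


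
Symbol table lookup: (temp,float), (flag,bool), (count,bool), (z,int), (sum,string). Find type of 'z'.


Lookup 'z' → type int


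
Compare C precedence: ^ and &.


'&' is bitwise AND (level 5); '^' is bitwise XOR (level 4)
Higher level binds tighter
'&' has higher precedence than '^'


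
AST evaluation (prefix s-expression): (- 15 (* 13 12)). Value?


Evaluate inner: (* 13 12) = 156
Evaluate root: (- 15 156) = -141
Result: -141


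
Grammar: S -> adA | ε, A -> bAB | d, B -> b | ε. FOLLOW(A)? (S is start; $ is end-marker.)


$ ∈ FOLLOW(S). For each A -> αBβ: add FIRST(β)\{ε} to FOLLOW(B); if β nullable, add FOLLOW(A).
FOLLOW(A) = {$, b}


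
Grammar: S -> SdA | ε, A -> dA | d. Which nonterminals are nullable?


A nonterminal is nullable iff some alternative derives ε (directly, or every symbol in it is nullable)
Nullable: {S}


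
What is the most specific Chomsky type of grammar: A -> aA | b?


Right-linear: every RHS is a terminal or a terminal followed by one nonterminal
Classification: Type 3 (Regular)


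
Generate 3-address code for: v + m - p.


Break into single-operator statements:
t1 = v + m
t2 = t1 - p


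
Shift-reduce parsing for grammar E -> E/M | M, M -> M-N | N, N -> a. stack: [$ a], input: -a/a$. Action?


'a' on top is the handle for N -> a
Action: reduce (N -> a)


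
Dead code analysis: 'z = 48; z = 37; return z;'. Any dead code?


first assignment to z is overwritten before any read
Dead: 'z = 48'


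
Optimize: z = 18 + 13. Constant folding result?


18 + 13 = 31 at compile time
Optimized: z = 31


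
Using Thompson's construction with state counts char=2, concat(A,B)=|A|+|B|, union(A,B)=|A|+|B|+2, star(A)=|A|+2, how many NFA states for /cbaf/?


Syntax tree has 4 char leaf(s), 0 union(s), 0 star(s)
chars contribute 4×2 = 8; each union adds +2; each star adds +2
Total: 8 + 0 + 0 = 8 states


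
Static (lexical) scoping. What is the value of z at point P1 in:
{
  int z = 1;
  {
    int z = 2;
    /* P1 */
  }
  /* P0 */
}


z declared in the same block as P1
z = 2


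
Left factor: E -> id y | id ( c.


Common prefix: 'id'
Factored: E -> id E', E' -> y | ( c


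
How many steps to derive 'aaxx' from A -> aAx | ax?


Derivation: A => aAx => aaxx
Steps: 2


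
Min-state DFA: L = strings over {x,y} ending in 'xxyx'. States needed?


Track the longest suffix of input matching a prefix of 'xxyx': 5 classes (prefixes of length 0..4)
Minimal DFA: 5 states


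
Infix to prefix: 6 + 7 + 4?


left-to-right (same/higher precedence on left): tree is (+ (+ 6 7) 4)
Prefix: + + 6 7 4


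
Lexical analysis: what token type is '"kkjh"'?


Pattern: double-quoted sequence
Type: STRING_LITERAL


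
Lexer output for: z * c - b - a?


Scan left to right, longest-match per lexeme
Tokens: ID(z), OP(*), ID(c), OP(-), ID(b), OP(-), ID(a)


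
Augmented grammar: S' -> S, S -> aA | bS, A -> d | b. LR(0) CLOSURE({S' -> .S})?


Start: S' -> .S
For each item with dot before a nonterminal B, add B -> .γ for every B-production
Closure: [S' -> .S, S -> .aA, S -> .bS]


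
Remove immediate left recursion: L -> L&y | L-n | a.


Left-recursive alternatives: L&y, L-n; non-recursive: a
Introduce L': L -> aL', L' -> &yL' | -nL' | ε


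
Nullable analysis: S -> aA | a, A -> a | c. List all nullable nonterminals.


A nonterminal is nullable iff some alternative derives ε (directly, or every symbol in it is nullable)
Nullable: {}


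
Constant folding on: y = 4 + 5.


4 + 5 = 9 at compile time
Optimized: y = 9


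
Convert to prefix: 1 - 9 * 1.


'*' binds tighter: tree is (- 1 (* 9 1))
Prefix: - 1 * 9 1


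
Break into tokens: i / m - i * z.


Scan left to right, longest-match per lexeme
Tokens: ID(i), OP(/), ID(m), OP(-), ID(i), OP(*), ID(z)


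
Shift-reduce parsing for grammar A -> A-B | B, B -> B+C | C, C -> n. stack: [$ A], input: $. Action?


start symbol A on stack, input exhausted
Action: accept


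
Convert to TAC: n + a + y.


Break into single-operator statements:
t1 = n + a
t2 = t1 + y


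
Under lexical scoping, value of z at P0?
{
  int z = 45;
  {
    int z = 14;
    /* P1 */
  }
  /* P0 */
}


z declared in the same block as P0
z = 45


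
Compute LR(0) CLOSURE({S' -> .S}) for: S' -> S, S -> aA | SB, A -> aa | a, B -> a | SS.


Start: S' -> .S
For each item with dot before a nonterminal B, add B -> .γ for every B-production
Closure: [S' -> .S, S -> .aA, S -> .SB]


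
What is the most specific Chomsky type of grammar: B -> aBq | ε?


Single nonterminal LHS, but a^n q^n is not regular
Classification: Type 2 (Context-Free)


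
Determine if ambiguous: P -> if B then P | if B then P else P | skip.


dangling else: 'if B then if B then skip else skip' parses two ways
Ambiguous


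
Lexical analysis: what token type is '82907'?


Pattern: digits only
Type: INTEGER_LITERAL


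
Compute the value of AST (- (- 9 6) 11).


Evaluate inner: (- 9 6) = 3
Evaluate root: (- 3 11) = -8
Result: -8


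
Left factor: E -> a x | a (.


Common prefix: 'a'
Factored: E -> a E', E' -> x | (


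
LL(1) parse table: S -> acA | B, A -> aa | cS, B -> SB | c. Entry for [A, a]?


For [A, a]: 'a' ∈ FIRST(aa)
Entry: A -> aa


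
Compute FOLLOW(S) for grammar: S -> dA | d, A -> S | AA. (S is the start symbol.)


$ ∈ FOLLOW(S). For each A -> αBβ: add FIRST(β)\{ε} to FOLLOW(B); if β nullable, add FOLLOW(A).
FOLLOW(S) = {$, d}


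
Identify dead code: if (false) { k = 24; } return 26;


condition is constant false, so the whole block is unreachable
Dead: 'if (false) { k = 24; }'


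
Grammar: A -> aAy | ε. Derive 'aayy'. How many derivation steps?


Derivation: A => aAy => aaAyy => aayy
Steps: 3


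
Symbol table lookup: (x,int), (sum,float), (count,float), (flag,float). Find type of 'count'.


Lookup 'count' → type float


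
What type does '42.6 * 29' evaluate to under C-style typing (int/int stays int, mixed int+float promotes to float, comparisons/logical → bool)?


Operand types: float * int
Rule: mixed int/float promotes to float; int/int stays int
Result type: float


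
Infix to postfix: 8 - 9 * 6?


* has higher precedence, evaluate 9*6 first
Postfix: 8 9 6 * -


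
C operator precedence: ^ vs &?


'&' is bitwise AND (level 5); '^' is bitwise XOR (level 4)
Higher level binds tighter
'&' has higher precedence than '^'


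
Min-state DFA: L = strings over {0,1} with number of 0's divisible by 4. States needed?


Track (count of 0) mod 4: states 0..3, accept at 0
Minimal DFA: 4 states


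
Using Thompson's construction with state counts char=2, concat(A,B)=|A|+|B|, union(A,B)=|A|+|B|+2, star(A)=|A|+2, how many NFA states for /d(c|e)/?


Syntax tree has 3 char leaf(s), 1 union(s), 0 star(s)
chars contribute 3×2 = 6; each union adds +2; each star adds +2
Total: 6 + 2 + 0 = 8 states


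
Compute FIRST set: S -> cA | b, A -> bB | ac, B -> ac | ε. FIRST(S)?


Per alternative of S: FIRST(cA) = {c}; FIRST(b) = {b}
FIRST(S) = {b, c}


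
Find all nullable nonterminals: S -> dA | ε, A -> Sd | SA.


A nonterminal is nullable iff some alternative derives ε (directly, or every symbol in it is nullable)
Nullable: {S}


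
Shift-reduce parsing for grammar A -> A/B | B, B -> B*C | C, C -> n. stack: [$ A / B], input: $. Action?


handle 'A/B' on top; lookahead ∈ FOLLOW(A) = {/, $}
Action: reduce (A -> A/B)


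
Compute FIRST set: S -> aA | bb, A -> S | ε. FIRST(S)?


Per alternative of S: FIRST(aA) = {a}; FIRST(bb) = {b}
FIRST(S) = {a, b}


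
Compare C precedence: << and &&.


'<<' is shift (level 8); '&&' is logical AND (level 2)
Higher level binds tighter
'<<' has higher precedence than '&&'


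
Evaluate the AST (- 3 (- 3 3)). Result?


Evaluate inner: (- 3 3) = 0
Evaluate root: (- 3 0) = 3
Result: 3


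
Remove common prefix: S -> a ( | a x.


Common prefix: 'a'
Factored: S -> a S', S' -> ( | x


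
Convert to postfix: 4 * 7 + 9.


Left to right (same or higher precedence on left)
Postfix: 4 7 * 9 +


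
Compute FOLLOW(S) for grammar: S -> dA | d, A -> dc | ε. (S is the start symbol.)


$ ∈ FOLLOW(S). For each A -> αBβ: add FIRST(β)\{ε} to FOLLOW(B); if β nullable, add FOLLOW(A).
FOLLOW(S) = {$}


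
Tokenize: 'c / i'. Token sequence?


Scan left to right, longest-match per lexeme
Tokens: ID(c), OP(/), ID(i)


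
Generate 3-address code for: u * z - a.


Break into single-operator statements:
t1 = u * z
t2 = t1 - a


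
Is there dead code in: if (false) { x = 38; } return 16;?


condition is constant false, so the whole block is unreachable
Dead: 'if (false) { x = 38; }'


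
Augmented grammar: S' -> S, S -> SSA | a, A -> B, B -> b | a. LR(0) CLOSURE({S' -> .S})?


Start: S' -> .S
For each item with dot before a nonterminal B, add B -> .γ for every B-production
Closure: [S' -> .S, S -> .SSA, S -> .a]


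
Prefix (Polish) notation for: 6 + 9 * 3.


'*' binds tighter: tree is (+ 6 (* 9 3))
Prefix: + 6 * 9 3


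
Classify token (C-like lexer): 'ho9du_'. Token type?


Pattern: letter/underscore followed by alphanumerics, not a keyword
Type: IDENTIFIER


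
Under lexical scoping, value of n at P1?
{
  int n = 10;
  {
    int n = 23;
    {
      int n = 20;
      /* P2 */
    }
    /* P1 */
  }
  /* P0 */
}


n declared in the same block as P1
n = 23


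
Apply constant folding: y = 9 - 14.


9 - 14 = -5 at compile time
Optimized: y = -5


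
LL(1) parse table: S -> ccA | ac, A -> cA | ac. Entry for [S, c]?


For [S, c]: 'c' ∈ FIRST(ccA)
Entry: S -> ccA


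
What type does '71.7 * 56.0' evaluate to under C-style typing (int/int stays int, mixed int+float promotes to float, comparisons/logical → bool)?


Operand types: float * float
Rule: mixed int/float promotes to float; int/int stays int
Result type: float


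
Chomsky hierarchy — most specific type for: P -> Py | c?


Left-linear: every RHS is a terminal or one nonterminal followed by a terminal
Classification: Type 3 (Regular)


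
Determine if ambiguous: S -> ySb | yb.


balanced y^n…b^n: each string has a unique parse
Unambiguous


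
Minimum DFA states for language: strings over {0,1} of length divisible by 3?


Track length mod 3: states 0..2, accept at 0
Minimal DFA: 3 states


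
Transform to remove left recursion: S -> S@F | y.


Left-recursive alternatives: S@F; non-recursive: y
Introduce S': S -> yS', S' -> @FS' | ε


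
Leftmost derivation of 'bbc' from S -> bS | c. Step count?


Derivation: S => bS => bbS => bbc
Steps: 3


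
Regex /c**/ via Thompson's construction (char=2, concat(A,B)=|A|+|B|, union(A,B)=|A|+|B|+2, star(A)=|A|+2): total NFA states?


Syntax tree has 1 char leaf(s), 0 union(s), 2 star(s)
chars contribute 1×2 = 2; each union adds +2; each star adds +2
Total: 2 + 0 + 4 = 6 states


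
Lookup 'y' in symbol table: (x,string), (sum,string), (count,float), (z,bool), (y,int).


Lookup 'y' → type int


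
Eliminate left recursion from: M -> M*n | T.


Left-recursive alternatives: M*n; non-recursive: T
Introduce M': M -> TM', M' -> *nM' | ε


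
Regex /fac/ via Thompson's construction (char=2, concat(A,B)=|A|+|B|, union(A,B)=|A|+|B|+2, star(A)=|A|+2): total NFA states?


Syntax tree has 3 char leaf(s), 0 union(s), 0 star(s)
chars contribute 3×2 = 6; each union adds +2; each star adds +2
Total: 6 + 0 + 0 = 6 states


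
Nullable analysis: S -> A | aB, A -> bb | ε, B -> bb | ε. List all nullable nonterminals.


A nonterminal is nullable iff some alternative derives ε (directly, or every symbol in it is nullable)
Nullable: {A, B, S}


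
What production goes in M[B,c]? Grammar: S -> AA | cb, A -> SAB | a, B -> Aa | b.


For [B, c]: 'c' ∈ FIRST(Aa)
Entry: B -> Aa


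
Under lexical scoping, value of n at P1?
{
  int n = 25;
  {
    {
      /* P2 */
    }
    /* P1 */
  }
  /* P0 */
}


P1's block does not declare n; resolves to the enclosing declaration at depth 0
n = 25


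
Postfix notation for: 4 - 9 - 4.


Left to right (same or higher precedence on left)
Postfix: 4 9 - 4 -


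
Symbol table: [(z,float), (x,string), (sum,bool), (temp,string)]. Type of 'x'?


Lookup 'x' → type string


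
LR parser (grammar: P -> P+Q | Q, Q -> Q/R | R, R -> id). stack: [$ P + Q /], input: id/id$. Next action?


no handle; shift 'id'
Action: shift


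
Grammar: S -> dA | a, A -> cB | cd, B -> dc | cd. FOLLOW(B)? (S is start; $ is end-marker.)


$ ∈ FOLLOW(S). For each A -> αBβ: add FIRST(β)\{ε} to FOLLOW(B); if β nullable, add FOLLOW(A).
FOLLOW(B) = {$}


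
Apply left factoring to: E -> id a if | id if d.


Common prefix: 'id'
Factored: E -> id E', E' -> a if | if d


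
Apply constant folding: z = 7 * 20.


7 * 20 = 140 at compile time
Optimized: z = 140


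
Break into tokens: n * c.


Scan left to right, longest-match per lexeme
Tokens: ID(n), OP(*), ID(c)


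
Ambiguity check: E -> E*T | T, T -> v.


precedence layered via separate nonterminal T: deterministic
Unambiguous


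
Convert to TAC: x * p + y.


Break into single-operator statements:
t1 = x * p
t2 = t1 + y


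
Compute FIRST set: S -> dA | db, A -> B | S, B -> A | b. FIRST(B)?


Per alternative of B: FIRST(A) = {b, d}; FIRST(b) = {b}
FIRST(B) = {b, d}


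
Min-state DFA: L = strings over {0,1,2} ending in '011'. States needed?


Track the longest suffix of input matching a prefix of '011': 4 classes (prefixes of length 0..3)
Minimal DFA: 4 states


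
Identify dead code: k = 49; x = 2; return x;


k is assigned but never read
Dead: 'k = 49'


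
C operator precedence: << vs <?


'<<' is shift (level 8); '<' is relational (level 7)
Higher level binds tighter
'<<' has higher precedence than '<'


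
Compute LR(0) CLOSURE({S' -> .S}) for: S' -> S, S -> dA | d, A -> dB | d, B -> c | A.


Start: S' -> .S
For each item with dot before a nonterminal B, add B -> .γ for every B-production
Closure: [S' -> .S, S -> .dA, S -> .d]


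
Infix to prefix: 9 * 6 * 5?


left-to-right (same/higher precedence on left): tree is (* (* 9 6) 5)
Prefix: * * 9 6 5


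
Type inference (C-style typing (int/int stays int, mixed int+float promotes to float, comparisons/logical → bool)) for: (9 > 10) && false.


Operand types: bool && bool
Rule: logical operators take bool operands and yield bool
Result type: bool


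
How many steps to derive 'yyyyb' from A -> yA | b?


Derivation: A => yA => yyA => yyyA => yyyyA => yyyyb
Steps: 5


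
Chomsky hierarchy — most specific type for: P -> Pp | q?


Left-linear: every RHS is a terminal or one nonterminal followed by a terminal
Classification: Type 3 (Regular)


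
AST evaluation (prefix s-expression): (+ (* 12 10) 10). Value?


Evaluate inner: (* 12 10) = 120
Evaluate root: (+ 120 10) = 130
Result: 130


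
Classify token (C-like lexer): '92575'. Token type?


Pattern: digits only
Type: INTEGER_LITERAL


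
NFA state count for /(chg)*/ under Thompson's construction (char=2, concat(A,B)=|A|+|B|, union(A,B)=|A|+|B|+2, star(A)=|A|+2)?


Syntax tree has 3 char leaf(s), 0 union(s), 1 star(s)
chars contribute 3×2 = 6; each union adds +2; each star adds +2
Total: 6 + 0 + 2 = 8 states


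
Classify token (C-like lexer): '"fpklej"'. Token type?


Pattern: double-quoted sequence
Type: STRING_LITERAL


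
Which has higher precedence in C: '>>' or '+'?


'+' is additive (level 9); '>>' is shift (level 8)
Higher level binds tighter
'+' has higher precedence than '>>'


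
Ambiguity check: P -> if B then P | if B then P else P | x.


dangling else: 'if B then if B then x else x' parses two ways
Ambiguous


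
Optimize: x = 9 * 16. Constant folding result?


9 * 16 = 144 at compile time
Optimized: x = 144


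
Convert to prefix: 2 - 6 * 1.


'*' binds tighter: tree is (- 2 (* 6 1))
Prefix: - 2 * 6 1


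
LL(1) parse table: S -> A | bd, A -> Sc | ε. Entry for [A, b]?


For [A, b]: 'b' ∈ FIRST(Sc)
Entry: A -> Sc


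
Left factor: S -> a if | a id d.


Common prefix: 'a'
Factored: S -> a S', S' -> if | id d


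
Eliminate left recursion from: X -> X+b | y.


Left-recursive alternatives: X+b; non-recursive: y
Introduce X': X -> yX', X' -> +bX' | ε


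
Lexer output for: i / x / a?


Scan left to right, longest-match per lexeme
Tokens: ID(i), OP(/), ID(x), OP(/), ID(a)


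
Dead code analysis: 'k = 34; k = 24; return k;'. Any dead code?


first assignment to k is overwritten before any read
Dead: 'k = 34'


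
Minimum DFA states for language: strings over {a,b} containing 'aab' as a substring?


KMP-style automaton: 3 progress states + 1 absorbing accept = 4
Minimal DFA: 4 states


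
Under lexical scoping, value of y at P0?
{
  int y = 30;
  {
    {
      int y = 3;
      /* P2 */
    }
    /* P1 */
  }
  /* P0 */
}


y declared in the same block as P0
y = 30


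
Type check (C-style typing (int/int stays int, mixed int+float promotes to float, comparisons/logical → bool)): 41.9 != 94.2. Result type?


Operand types: float != float
Rule: comparison yields bool
Result type: bool


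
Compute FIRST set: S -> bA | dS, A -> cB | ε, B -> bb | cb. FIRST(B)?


Per alternative of B: FIRST(bb) = {b}; FIRST(cb) = {c}
FIRST(B) = {b, c}


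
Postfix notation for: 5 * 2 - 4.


Left to right (same or higher precedence on left)
Postfix: 5 2 * 4 -


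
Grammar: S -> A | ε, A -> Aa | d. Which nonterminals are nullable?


A nonterminal is nullable iff some alternative derives ε (directly, or every symbol in it is nullable)
Nullable: {S}


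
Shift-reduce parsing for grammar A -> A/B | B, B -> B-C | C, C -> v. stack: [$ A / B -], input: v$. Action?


no handle; shift 'v'
Action: shift


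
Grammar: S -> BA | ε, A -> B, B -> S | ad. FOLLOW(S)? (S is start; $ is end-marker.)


$ ∈ FOLLOW(S). For each A -> αBβ: add FIRST(β)\{ε} to FOLLOW(B); if β nullable, add FOLLOW(A).
FOLLOW(S) = {$, a}


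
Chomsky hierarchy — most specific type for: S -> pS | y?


Right-linear: every RHS is a terminal or a terminal followed by one nonterminal
Classification: Type 3 (Regular)


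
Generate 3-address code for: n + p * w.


Break into single-operator statements:
t1 = p * w
t2 = n + t1


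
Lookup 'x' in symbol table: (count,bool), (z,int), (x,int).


Lookup 'x' → type int


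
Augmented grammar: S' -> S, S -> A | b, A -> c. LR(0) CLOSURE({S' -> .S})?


Start: S' -> .S
For each item with dot before a nonterminal B, add B -> .γ for every B-production
Closure: [S' -> .S, S -> .A, S -> .b, A -> .c]


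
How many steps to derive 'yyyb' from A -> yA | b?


Derivation: A => yA => yyA => yyyA => yyyb
Steps: 4


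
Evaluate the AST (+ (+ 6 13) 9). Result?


Evaluate inner: (+ 6 13) = 19
Evaluate root: (+ 19 9) = 28
Result: 28


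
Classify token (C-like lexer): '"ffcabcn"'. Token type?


Pattern: double-quoted sequence
Type: STRING_LITERAL


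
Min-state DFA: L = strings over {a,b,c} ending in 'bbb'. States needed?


Track the longest suffix of input matching a prefix of 'bbb': 4 classes (prefixes of length 0..3)
Minimal DFA: 4 states


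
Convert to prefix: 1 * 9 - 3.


left-to-right (same/higher precedence on left): tree is (- (* 1 9) 3)
Prefix: - * 1 9 3


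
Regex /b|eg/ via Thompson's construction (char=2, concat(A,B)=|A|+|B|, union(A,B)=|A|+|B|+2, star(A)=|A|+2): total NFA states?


Syntax tree has 3 char leaf(s), 1 union(s), 0 star(s)
chars contribute 3×2 = 6; each union adds +2; each star adds +2
Total: 6 + 2 + 0 = 8 states


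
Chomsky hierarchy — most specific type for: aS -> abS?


LHS has context (more than one symbol) and |LHS| ≤ |RHS|
Classification: Type 1 (Context-Sensitive)


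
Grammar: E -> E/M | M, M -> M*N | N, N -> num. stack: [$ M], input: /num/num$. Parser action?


lookahead ∉ {*} so M won't extend; reduce E -> M
Action: reduce (E -> M)


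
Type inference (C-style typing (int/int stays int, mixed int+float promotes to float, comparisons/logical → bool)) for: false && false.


Operand types: bool && bool
Rule: logical operators take bool operands and yield bool
Result type: bool


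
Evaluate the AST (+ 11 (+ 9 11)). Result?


Evaluate inner: (+ 9 11) = 20
Evaluate root: (+ 11 20) = 31
Result: 31


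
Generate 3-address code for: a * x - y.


Break into single-operator statements:
t1 = a * x
t2 = t1 - y


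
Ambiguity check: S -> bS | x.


right-linear, alternatives start with distinct terminals 'b' vs 'x': unique leftmost derivation
Unambiguous


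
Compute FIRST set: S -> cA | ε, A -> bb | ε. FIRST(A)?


Per alternative of A: FIRST(bb) = {b}; FIRST(ε) = {ε}
FIRST(A) = {b, ε}


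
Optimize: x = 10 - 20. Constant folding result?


10 - 20 = -10 at compile time
Optimized: x = -10


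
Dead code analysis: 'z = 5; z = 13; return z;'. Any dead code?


first assignment to z is overwritten before any read
Dead: 'z = 5'


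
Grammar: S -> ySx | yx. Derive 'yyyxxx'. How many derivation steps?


Derivation: S => ySx => yySxx => yyyxxx
Steps: 3


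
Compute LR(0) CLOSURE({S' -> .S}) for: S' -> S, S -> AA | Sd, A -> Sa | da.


Start: S' -> .S
For each item with dot before a nonterminal B, add B -> .γ for every B-production
Closure: [S' -> .S, S -> .AA, S -> .Sd, A -> .Sa, A -> .da]


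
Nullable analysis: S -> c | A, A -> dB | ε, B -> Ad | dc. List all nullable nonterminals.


A nonterminal is nullable iff some alternative derives ε (directly, or every symbol in it is nullable)
Nullable: {A, S}


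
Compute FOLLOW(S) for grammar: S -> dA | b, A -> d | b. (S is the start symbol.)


$ ∈ FOLLOW(S). For each A -> αBβ: add FIRST(β)\{ε} to FOLLOW(B); if β nullable, add FOLLOW(A).
FOLLOW(S) = {$}


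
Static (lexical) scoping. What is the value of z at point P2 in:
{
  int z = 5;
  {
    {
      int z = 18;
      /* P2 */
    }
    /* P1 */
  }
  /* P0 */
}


z declared in the same block as P2
z = 18


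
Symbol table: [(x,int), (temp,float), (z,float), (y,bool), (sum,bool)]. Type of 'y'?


Lookup 'y' → type bool


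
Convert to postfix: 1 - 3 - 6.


Left to right (same or higher precedence on left)
Postfix: 1 3 - 6 -


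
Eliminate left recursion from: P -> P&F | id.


Left-recursive alternatives: P&F; non-recursive: id
Introduce P': P -> idP', P' -> &FP' | ε


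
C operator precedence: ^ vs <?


'<' is relational (level 7); '^' is bitwise XOR (level 4)
Higher level binds tighter
'<' has higher precedence than '^'


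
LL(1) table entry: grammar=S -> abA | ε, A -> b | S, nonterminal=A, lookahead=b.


For [A, b]: 'b' ∈ FIRST(b)
Entry: A -> b


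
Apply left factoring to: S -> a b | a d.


Common prefix: 'a'
Factored: S -> a S', S' -> b | d


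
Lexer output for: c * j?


Scan left to right, longest-match per lexeme
Tokens: ID(c), OP(*), ID(j)


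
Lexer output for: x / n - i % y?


Scan left to right, longest-match per lexeme
Tokens: ID(x), OP(/), ID(n), OP(-), ID(i), OP(%), ID(y)


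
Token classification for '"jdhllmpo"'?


Pattern: double-quoted sequence
Type: STRING_LITERAL


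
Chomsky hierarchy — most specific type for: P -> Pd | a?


Left-linear: every RHS is a terminal or one nonterminal followed by a terminal
Classification: Type 3 (Regular)


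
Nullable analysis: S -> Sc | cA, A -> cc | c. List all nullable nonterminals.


A nonterminal is nullable iff some alternative derives ε (directly, or every symbol in it is nullable)
Nullable: {}


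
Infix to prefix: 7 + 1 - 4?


left-to-right (same/higher precedence on left): tree is (- (+ 7 1) 4)
Prefix: - + 7 1 4


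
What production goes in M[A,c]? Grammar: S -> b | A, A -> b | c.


For [A, c]: 'c' ∈ FIRST(c)
Entry: A -> c


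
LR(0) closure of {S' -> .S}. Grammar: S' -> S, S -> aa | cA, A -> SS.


Start: S' -> .S
For each item with dot before a nonterminal B, add B -> .γ for every B-production
Closure: [S' -> .S, S -> .aa, S -> .cA]


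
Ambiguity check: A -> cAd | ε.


balanced c^n…d^n: each string has a unique parse
Unambiguous


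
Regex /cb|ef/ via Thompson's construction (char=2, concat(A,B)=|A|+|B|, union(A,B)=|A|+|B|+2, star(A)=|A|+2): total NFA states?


Syntax tree has 4 char leaf(s), 1 union(s), 0 star(s)
chars contribute 4×2 = 8; each union adds +2; each star adds +2
Total: 8 + 2 + 0 = 10 states


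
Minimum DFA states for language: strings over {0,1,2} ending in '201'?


Track the longest suffix of input matching a prefix of '201': 4 classes (prefixes of length 0..3)
Minimal DFA: 4 states


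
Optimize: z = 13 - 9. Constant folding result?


13 - 9 = 4 at compile time
Optimized: z = 4


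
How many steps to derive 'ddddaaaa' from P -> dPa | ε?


Derivation: P => dPa => ddPaa => dddPaaa => ddddPaaaa => ddddaaaa
Steps: 5


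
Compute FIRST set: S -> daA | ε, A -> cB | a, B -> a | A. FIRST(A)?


Per alternative of A: FIRST(cB) = {c}; FIRST(a) = {a}
FIRST(A) = {a, c}


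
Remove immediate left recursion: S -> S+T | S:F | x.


Left-recursive alternatives: S+T, S:F; non-recursive: x
Introduce S': S -> xS', S' -> +TS' | :FS' | ε


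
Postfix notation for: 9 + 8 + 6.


Left to right (same or higher precedence on left)
Postfix: 9 8 + 6 +


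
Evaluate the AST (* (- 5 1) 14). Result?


Evaluate inner: (- 5 1) = 4
Evaluate root: (* 4 14) = 56
Result: 56


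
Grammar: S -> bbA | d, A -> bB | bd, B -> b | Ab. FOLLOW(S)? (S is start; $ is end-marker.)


$ ∈ FOLLOW(S). For each A -> αBβ: add FIRST(β)\{ε} to FOLLOW(B); if β nullable, add FOLLOW(A).
FOLLOW(S) = {$}


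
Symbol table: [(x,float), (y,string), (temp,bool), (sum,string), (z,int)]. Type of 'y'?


Lookup 'y' → type string


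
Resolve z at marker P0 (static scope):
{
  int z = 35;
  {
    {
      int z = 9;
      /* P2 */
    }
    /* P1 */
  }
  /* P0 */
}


z declared in the same block as P0
z = 35


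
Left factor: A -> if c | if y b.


Common prefix: 'if'
Factored: A -> if A', A' -> c | y b


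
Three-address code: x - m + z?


Break into single-operator statements:
t1 = x - m
t2 = t1 + z


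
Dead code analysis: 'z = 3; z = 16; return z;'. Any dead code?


first assignment to z is overwritten before any read
Dead: 'z = 3'


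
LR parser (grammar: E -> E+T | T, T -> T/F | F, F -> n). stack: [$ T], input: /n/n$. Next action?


shift '/' to continue T -> T/F
Action: shift


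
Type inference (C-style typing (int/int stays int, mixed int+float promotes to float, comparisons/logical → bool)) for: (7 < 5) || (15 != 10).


Operand types: bool || bool
Rule: logical operators take bool operands and yield bool
Result type: bool


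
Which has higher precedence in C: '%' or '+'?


'%' is multiplicative (level 10); '+' is additive (level 9)
Higher level binds tighter
'%' has higher precedence than '+'
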